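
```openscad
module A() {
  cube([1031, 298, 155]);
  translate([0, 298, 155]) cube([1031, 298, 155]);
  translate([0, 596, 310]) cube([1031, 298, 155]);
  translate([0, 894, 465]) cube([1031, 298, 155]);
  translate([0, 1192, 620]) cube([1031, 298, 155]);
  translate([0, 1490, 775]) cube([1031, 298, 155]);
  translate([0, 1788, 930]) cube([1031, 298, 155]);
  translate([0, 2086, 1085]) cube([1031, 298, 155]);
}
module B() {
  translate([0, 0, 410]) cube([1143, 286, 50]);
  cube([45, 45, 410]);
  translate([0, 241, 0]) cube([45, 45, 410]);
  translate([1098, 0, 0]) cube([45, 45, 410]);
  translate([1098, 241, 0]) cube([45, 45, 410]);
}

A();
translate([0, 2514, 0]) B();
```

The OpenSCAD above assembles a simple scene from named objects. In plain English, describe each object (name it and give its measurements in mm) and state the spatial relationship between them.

A is a run of 8 identical solid stair steps. Each tread is 1031×298 mm and each step block is 155 mm high. Step 1 rests on the floor; step k is offset from step 1 by (k−1)×298 mm in y and (k−1)×155 mm in z.

B is a bench: a 1143×286 mm seat slab, 50 mm thick, top at z = 460 mm, on four 45×45 mm square legs flush with the seat corners and standing on z = 0.

The bench is on the floor beside the staircase on its +y side.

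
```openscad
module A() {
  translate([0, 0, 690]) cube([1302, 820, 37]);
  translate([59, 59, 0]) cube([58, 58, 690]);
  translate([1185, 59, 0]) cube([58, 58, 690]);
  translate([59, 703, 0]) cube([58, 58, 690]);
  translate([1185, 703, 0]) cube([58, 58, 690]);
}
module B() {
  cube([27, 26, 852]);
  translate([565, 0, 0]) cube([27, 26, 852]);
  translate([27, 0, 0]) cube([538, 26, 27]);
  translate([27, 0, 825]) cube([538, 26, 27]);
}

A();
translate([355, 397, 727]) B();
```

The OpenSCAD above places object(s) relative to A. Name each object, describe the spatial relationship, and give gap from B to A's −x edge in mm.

A is a table. B is a picture frame. The picture frame is on top of the table, centred. The gap from the picture frame to the table's −x edge is 355 mm.

The picture frame's min-x is at 355; the table's min-x is 0; gap = 355 mm.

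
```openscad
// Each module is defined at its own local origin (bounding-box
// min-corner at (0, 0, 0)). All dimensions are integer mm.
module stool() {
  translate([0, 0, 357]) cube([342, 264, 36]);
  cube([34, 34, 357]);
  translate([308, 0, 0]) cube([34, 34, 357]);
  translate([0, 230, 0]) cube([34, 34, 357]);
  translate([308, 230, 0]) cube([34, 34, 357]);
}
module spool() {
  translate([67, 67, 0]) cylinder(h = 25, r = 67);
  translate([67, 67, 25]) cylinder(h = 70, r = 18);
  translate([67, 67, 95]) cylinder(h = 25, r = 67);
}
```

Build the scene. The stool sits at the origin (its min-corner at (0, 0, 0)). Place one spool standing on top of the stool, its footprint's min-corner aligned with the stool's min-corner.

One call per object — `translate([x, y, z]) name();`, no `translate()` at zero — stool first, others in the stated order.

stool();
translate([0, 0, 393]) spool();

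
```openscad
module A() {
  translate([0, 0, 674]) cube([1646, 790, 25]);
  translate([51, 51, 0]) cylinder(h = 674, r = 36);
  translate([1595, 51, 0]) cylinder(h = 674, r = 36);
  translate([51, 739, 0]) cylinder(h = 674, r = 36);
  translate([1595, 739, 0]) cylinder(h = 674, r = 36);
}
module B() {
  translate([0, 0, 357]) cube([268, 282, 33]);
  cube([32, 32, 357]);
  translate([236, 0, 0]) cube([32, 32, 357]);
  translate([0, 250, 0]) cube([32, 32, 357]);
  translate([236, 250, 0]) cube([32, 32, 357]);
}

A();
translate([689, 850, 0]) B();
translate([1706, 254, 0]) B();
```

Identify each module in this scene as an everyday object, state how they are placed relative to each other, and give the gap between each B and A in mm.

A is a table. B is a stool. Two stools sit around the table at the +y, +x sides. The gap between each stool and the table is 60 mm.

Each stool's nearest face is 60 mm from the table's bounding box.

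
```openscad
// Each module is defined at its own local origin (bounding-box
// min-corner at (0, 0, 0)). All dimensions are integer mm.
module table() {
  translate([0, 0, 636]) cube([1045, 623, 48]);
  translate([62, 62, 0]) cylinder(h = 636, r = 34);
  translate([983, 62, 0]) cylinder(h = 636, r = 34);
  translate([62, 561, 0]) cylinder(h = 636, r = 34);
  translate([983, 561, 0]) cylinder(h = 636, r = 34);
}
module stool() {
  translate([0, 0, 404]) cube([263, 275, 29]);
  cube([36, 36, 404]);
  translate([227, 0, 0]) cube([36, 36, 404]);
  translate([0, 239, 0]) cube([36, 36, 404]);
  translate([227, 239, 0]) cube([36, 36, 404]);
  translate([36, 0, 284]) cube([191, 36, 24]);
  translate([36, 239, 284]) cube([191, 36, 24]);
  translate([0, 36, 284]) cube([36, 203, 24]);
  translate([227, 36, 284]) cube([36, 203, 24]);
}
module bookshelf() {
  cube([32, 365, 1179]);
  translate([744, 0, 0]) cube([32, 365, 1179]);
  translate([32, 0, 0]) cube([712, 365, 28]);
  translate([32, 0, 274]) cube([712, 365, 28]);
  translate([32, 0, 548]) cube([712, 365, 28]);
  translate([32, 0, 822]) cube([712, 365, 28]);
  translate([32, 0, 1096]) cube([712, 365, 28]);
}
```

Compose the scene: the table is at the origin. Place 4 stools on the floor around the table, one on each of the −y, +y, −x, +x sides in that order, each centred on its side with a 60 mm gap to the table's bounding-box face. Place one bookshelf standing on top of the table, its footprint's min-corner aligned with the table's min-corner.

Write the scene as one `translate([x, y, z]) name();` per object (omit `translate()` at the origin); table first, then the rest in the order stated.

table();
translate([391, -335, 0]) stool();
translate([391, 683, 0]) stool();
translate([-323, 174, 0]) stool();
translate([1105, 174, 0]) stool();
translate([0, 0, 684]) bookshelf();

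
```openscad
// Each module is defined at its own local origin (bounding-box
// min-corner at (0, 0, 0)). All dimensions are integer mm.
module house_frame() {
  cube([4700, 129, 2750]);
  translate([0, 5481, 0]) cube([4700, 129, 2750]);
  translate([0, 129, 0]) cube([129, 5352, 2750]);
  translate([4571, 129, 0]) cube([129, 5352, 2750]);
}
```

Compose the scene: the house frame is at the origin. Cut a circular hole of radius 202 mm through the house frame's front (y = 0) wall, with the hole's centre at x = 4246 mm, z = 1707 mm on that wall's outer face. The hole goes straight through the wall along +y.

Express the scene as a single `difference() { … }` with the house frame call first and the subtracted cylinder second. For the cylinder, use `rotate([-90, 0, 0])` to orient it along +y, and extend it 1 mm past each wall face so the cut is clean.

difference() {
  house_frame();
  translate([4246, -1, 1707]) rotate([-90, 0, 0]) cylinder(h = 131, r = 202);
}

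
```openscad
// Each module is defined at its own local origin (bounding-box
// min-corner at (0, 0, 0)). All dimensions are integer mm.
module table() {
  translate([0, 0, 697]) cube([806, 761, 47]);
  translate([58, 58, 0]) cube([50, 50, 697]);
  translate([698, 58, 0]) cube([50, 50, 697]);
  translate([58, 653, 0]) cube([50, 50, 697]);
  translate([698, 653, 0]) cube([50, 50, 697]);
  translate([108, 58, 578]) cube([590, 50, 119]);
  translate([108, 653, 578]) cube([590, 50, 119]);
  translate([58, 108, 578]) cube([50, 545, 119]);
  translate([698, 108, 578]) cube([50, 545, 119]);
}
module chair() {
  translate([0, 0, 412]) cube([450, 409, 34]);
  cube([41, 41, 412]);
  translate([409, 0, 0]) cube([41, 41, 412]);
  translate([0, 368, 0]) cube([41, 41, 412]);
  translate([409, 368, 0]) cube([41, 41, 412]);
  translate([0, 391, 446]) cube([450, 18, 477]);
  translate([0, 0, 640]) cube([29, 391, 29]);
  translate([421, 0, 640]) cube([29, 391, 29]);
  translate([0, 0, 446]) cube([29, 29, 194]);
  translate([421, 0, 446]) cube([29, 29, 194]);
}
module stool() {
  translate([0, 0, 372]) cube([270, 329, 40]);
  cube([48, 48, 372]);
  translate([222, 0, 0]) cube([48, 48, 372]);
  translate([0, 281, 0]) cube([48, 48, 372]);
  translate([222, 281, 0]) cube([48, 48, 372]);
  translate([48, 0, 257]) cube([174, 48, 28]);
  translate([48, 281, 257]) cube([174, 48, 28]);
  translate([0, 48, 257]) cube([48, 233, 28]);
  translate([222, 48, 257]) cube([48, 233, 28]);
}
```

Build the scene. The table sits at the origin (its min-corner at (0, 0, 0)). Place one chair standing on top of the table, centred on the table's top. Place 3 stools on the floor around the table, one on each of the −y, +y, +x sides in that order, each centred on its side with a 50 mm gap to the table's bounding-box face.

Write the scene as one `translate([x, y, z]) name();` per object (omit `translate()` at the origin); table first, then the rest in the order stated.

table();
translate([178, 176, 744]) chair();
translate([268, -379, 0]) stool();
translate([268, 811, 0]) stool();
translate([856, 216, 0]) stool();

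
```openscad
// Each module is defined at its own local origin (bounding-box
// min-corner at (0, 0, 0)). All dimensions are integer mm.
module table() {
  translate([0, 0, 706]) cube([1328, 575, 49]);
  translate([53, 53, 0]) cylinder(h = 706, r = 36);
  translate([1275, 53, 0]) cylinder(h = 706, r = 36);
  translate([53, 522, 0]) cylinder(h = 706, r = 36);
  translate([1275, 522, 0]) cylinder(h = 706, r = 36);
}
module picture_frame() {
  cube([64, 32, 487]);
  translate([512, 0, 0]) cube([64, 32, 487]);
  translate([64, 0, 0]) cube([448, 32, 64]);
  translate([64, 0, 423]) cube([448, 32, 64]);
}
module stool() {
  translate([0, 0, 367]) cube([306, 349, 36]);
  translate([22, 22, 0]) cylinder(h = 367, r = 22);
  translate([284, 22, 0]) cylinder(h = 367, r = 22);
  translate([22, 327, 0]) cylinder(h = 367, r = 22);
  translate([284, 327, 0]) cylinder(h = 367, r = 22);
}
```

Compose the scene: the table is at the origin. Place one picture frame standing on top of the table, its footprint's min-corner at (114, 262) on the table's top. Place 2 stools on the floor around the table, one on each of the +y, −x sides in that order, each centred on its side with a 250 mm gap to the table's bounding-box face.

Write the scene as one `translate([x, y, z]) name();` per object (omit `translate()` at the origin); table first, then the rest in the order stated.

table();
translate([114, 262, 755]) picture_frame();
translate([511, 825, 0]) stool();
translate([-556, 113, 0]) stool();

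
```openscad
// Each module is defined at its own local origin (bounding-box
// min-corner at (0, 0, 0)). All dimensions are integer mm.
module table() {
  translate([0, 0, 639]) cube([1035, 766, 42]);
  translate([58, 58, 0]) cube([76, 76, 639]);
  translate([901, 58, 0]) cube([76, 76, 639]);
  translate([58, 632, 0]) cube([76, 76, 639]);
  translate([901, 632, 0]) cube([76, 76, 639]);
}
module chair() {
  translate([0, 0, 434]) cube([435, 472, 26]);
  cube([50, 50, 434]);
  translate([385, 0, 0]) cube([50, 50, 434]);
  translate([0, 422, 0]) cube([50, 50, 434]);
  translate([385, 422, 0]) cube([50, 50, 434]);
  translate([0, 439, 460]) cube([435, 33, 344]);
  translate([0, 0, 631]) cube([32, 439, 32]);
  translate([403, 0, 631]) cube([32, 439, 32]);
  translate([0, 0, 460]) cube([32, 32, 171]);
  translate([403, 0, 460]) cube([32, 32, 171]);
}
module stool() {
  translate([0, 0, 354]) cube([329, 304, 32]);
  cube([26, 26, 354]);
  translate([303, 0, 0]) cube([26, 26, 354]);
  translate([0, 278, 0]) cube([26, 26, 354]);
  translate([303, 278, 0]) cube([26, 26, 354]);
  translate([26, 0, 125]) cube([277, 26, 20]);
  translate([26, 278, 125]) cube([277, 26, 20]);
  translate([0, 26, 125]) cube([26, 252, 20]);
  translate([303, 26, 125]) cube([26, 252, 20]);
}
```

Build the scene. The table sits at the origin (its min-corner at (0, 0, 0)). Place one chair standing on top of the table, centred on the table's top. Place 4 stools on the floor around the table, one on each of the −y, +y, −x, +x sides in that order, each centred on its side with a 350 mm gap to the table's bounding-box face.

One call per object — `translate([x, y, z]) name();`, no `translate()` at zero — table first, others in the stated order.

table();
translate([300, 147, 681]) chair();
translate([353, -654, 0]) stool();
translate([353, 1116, 0]) stool();
translate([-679, 231, 0]) stool();
translate([1385, 231, 0]) stool();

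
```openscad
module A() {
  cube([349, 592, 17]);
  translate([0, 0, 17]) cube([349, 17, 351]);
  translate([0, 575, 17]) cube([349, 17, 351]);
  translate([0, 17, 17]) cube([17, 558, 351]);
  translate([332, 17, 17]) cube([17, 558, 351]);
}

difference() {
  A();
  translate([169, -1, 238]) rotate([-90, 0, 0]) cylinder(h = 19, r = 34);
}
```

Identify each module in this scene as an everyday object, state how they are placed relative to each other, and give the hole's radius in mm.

The subtracted cylinder has r = 34 mm.

A is an open box. The open box has a circular hole through its front wall. The hole's radius is 34 mm.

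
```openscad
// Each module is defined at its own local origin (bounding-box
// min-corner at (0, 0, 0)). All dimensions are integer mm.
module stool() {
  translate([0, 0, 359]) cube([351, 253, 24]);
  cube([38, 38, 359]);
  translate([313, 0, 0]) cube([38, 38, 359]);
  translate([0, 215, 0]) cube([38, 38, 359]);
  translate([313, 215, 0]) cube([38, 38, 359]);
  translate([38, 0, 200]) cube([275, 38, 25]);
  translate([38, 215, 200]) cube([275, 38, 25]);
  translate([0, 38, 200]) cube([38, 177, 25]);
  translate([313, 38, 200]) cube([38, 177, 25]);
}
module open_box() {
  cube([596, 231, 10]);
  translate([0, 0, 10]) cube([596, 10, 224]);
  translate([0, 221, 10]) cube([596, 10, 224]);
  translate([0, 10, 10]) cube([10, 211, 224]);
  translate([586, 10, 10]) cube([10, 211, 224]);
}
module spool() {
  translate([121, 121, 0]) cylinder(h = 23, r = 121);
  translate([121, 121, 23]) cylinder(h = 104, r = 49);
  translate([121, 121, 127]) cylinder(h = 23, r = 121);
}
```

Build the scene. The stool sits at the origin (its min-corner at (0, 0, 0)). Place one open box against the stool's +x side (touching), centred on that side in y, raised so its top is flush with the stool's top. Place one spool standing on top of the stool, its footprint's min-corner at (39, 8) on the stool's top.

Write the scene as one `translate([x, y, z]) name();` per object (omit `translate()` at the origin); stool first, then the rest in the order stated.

stool();
translate([351, 11, 149]) open_box();
translate([39, 8, 383]) spool();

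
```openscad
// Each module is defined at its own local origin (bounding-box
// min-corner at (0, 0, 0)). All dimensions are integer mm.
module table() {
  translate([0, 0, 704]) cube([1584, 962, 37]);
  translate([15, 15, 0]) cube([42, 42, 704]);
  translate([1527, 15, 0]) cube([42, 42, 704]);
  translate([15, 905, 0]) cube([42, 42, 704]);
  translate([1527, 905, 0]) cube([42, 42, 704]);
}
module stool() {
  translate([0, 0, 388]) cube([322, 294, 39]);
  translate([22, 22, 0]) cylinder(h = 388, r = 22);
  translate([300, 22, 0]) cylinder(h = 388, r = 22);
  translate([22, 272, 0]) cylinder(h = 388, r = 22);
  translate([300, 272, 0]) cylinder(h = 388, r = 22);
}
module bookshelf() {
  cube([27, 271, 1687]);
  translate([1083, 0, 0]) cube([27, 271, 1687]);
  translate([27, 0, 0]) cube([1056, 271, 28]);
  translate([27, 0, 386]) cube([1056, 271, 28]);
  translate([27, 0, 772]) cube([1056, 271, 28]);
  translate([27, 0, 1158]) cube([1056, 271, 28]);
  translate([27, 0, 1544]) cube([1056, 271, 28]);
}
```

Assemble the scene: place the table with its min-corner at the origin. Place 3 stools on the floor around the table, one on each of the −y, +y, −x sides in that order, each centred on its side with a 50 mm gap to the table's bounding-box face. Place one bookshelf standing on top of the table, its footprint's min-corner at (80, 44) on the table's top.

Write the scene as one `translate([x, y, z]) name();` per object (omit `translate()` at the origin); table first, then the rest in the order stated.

table();
translate([631, -344, 0]) stool();
translate([631, 1012, 0]) stool();
translate([-372, 334, 0]) stool();
translate([80, 44, 741]) bookshelf();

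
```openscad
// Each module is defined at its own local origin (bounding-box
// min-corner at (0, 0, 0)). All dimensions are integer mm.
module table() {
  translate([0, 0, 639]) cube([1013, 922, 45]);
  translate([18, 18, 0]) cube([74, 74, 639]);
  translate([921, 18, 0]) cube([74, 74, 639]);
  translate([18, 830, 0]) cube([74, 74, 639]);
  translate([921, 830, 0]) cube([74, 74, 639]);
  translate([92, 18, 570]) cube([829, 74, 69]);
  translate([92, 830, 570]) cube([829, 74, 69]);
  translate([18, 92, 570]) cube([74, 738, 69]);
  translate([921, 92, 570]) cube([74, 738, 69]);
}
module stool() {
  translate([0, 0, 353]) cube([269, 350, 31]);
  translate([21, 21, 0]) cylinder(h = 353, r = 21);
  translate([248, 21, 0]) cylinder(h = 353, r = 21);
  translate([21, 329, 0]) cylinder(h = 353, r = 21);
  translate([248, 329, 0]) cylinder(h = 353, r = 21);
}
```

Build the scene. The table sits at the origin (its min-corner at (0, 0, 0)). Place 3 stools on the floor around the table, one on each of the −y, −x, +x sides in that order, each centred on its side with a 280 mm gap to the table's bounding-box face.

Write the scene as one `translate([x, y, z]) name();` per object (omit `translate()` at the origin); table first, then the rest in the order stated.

table();
translate([372, -630, 0]) stool();
translate([-549, 286, 0]) stool();
translate([1293, 286, 0]) stool();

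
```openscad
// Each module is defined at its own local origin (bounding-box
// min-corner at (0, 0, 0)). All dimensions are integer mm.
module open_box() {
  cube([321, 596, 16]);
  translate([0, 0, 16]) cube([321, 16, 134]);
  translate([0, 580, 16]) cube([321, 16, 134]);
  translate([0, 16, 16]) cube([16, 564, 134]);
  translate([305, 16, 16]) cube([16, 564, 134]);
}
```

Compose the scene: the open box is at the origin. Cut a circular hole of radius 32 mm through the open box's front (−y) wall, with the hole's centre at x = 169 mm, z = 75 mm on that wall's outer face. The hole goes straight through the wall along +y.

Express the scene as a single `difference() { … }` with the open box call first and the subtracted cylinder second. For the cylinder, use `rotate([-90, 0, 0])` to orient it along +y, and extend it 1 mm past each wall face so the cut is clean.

difference() {
  open_box();
  translate([169, -1, 75]) rotate([-90, 0, 0]) cylinder(h = 18, r = 32);
}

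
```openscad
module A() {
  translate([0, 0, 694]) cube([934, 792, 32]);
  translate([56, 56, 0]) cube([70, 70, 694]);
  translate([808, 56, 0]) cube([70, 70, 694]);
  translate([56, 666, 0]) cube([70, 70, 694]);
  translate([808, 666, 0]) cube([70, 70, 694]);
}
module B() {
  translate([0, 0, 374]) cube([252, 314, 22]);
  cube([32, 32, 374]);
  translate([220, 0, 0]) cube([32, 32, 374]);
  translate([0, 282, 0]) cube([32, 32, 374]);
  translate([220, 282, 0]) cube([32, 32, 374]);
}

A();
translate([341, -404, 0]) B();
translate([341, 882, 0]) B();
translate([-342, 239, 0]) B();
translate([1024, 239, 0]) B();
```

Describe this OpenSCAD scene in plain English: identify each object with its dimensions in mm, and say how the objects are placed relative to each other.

A is a rectangular dining table. The top is 934×792×32 mm with its upper surface at z = 726 mm. It stands on four 70×70 mm square legs, each inset 56 mm from the nearest pair of top edges, running from the floor to the underside of the top.

B is a four-legged stool. The seat is a 252×314×22 mm slab whose top surface is at z = 396 mm; four square legs, each 32×32 mm in cross-section, run from the floor (z = 0) to the underside of the seat, each flush with a corner of the seat.

Four stools sit around the table at the −y, +y, −x, +x sides.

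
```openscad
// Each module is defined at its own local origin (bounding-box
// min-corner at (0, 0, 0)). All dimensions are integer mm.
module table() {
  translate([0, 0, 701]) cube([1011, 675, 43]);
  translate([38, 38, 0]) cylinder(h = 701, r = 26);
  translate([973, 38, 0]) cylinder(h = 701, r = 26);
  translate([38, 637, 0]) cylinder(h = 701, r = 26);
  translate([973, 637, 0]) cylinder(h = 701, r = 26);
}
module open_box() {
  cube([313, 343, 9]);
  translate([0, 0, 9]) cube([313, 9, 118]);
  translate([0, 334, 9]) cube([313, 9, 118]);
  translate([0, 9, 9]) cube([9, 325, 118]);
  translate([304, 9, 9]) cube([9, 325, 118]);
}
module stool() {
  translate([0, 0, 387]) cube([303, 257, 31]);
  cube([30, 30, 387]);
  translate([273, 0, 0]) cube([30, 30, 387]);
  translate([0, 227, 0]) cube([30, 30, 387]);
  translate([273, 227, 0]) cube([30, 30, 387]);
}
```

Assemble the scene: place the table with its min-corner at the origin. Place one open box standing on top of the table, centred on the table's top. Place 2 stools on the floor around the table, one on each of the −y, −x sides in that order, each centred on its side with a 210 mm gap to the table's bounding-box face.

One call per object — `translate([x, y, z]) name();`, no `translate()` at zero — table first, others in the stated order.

table();
translate([349, 166, 744]) open_box();
translate([354, -467, 0]) stool();
translate([-513, 209, 0]) stool();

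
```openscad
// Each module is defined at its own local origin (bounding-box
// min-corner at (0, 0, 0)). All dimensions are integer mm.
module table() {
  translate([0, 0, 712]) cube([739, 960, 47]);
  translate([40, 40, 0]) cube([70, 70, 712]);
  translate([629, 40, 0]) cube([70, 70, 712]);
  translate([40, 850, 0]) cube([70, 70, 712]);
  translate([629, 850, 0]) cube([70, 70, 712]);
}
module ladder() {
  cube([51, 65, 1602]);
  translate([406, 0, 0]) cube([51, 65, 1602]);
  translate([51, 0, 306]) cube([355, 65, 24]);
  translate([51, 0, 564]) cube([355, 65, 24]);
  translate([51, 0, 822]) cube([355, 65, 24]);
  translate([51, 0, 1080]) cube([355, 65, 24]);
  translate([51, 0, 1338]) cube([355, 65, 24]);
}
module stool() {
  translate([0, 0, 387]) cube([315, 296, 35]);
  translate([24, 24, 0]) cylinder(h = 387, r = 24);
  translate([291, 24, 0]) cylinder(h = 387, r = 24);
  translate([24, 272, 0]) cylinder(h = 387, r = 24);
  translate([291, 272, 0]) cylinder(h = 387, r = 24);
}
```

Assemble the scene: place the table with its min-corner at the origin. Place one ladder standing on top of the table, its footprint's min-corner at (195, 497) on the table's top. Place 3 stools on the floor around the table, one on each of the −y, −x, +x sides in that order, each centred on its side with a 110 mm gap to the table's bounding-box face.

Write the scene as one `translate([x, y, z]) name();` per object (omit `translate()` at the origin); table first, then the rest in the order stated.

table();
translate([195, 497, 759]) ladder();
translate([212, -406, 0]) stool();
translate([-425, 332, 0]) stool();
translate([849, 332, 0]) stool();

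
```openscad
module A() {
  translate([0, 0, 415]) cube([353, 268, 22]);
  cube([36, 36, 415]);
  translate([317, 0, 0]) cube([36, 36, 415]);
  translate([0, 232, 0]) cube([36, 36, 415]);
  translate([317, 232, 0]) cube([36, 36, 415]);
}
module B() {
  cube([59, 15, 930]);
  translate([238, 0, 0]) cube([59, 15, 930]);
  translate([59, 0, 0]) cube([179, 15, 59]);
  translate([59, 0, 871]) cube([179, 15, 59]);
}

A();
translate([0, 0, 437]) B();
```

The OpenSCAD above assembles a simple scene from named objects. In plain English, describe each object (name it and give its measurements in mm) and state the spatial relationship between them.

A is a four-legged stool. The seat is a 353×268×22 mm slab whose top surface is at z = 437 mm; four square legs, each 36×36 mm in cross-section, run from the floor (z = 0) to the underside of the seat, each flush with a corner of the seat.

B is a rectangular picture frame lying in the x–z plane (depth along y). The opening is 179 mm wide (x) by 812 mm tall (z), surrounded by a border 59 mm wide on all four sides. The frame is 15 mm deep and is made of two full-height vertical stiles with two horizontal rails fitted between them.

The picture frame is on top of the stool.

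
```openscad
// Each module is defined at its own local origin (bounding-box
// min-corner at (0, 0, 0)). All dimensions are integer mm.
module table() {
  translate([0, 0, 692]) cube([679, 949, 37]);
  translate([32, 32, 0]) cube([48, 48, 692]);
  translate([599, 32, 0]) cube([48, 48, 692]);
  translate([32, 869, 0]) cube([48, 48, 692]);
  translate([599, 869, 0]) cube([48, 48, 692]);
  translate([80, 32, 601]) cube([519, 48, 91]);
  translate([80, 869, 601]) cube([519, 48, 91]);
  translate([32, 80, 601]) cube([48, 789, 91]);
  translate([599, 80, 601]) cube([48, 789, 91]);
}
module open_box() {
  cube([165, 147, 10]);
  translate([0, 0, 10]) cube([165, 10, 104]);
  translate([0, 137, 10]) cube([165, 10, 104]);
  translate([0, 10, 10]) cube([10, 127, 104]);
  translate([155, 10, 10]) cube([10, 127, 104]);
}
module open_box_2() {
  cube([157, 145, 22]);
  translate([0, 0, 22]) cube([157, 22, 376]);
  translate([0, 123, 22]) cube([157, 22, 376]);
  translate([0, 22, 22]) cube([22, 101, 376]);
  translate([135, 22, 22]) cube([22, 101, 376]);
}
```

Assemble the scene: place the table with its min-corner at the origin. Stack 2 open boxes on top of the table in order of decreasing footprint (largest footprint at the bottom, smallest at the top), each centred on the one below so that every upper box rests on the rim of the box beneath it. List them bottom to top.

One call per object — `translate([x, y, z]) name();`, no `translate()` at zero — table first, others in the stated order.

table();
translate([257, 401, 729]) open_box();
translate([261, 402, 843]) open_box_2();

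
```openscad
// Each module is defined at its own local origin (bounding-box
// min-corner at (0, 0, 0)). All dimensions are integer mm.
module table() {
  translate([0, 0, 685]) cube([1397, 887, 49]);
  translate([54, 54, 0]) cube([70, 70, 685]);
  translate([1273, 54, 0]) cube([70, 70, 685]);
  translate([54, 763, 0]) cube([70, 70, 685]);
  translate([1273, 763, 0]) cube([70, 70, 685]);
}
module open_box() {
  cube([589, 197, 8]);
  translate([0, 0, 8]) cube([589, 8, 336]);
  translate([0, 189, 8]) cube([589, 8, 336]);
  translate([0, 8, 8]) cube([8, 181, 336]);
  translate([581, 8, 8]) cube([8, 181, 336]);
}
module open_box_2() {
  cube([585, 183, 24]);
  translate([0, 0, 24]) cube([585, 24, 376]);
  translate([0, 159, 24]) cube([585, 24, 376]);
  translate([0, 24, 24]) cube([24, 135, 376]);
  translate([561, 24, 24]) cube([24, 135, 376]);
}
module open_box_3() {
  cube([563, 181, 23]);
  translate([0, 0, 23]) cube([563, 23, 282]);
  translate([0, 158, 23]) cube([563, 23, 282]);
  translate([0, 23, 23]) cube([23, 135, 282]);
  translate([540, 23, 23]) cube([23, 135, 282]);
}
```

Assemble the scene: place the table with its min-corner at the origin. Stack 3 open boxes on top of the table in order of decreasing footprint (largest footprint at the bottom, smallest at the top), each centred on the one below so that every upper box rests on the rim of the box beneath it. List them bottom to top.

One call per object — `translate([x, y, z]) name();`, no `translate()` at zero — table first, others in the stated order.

table();
translate([404, 345, 734]) open_box();
translate([406, 352, 1078]) open_box_2();
translate([417, 353, 1478]) open_box_3();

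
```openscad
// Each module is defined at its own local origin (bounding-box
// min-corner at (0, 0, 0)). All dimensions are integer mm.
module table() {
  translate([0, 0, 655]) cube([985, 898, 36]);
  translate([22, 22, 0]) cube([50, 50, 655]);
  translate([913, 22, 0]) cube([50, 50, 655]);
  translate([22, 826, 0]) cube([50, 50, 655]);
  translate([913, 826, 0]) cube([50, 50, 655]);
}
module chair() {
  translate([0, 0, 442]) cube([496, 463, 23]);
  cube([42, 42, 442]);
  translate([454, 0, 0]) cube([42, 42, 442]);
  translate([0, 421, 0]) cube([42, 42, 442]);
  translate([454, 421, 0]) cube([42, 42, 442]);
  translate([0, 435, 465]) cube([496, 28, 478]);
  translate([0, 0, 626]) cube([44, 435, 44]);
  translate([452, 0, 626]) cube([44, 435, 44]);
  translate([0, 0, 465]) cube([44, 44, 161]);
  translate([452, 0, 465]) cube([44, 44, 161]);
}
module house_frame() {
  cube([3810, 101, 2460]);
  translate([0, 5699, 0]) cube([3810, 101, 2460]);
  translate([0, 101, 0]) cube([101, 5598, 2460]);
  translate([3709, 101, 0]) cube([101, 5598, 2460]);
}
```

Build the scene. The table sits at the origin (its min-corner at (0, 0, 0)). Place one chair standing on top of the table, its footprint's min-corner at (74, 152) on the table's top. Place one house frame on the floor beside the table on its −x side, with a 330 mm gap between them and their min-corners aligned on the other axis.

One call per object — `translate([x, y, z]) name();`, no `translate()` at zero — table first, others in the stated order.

table();
translate([74, 152, 691]) chair();
translate([-4140, 0, 0]) house_frame();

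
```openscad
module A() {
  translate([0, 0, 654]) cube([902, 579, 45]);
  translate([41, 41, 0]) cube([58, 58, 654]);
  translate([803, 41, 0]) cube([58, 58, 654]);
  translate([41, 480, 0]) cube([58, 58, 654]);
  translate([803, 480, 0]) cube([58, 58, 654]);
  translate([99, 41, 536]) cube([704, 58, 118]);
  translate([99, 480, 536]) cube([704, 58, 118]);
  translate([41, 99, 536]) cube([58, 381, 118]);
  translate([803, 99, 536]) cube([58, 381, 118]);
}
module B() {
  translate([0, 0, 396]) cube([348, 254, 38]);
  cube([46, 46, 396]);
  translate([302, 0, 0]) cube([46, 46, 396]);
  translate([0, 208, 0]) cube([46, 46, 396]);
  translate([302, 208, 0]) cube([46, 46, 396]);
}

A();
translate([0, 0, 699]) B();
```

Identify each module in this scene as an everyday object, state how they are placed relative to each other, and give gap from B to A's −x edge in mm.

The stool's min-x is at 0; the table's min-x is 0; gap = 0 mm.

A is a table. B is a stool. The stool is on top of the table. The gap from the stool to the table's −x edge is 0 mm.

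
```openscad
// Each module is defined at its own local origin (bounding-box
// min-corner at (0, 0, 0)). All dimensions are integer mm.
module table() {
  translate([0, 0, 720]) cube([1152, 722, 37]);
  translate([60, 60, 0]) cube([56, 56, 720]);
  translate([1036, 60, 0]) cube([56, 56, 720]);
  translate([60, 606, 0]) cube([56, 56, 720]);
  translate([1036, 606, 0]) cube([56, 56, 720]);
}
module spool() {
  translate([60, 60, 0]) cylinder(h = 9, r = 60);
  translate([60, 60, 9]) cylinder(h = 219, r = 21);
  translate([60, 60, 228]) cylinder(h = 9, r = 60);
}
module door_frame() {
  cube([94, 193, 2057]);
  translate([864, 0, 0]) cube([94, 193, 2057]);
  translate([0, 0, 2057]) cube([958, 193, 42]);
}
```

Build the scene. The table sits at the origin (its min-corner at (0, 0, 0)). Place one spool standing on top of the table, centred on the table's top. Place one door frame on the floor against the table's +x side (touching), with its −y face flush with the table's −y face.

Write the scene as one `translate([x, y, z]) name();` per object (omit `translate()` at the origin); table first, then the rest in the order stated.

table();
translate([516, 301, 757]) spool();
translate([1152, 0, 0]) door_frame();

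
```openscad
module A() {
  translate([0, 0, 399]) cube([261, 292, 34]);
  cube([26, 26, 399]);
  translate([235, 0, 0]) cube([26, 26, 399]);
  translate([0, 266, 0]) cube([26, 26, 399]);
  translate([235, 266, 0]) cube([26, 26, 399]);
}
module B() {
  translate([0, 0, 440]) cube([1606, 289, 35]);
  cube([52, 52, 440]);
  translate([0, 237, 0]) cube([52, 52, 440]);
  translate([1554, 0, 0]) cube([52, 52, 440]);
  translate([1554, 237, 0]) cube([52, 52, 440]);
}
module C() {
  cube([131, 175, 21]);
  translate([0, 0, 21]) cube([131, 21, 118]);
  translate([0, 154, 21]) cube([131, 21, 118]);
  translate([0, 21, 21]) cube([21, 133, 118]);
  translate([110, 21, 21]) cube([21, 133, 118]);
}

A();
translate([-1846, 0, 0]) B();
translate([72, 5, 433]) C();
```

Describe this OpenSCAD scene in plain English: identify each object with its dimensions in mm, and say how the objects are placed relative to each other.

A is a four-legged stool. The seat is a 261×292×34 mm slab whose top surface is at z = 433 mm; four square legs, each 26×26 mm in cross-section, run from the floor (z = 0) to the underside of the seat, each flush with a corner of the seat.

B is a long wooden bench with a 1606 mm (x) × 289 mm (y) seat, 35 mm thick, its top surface 475 mm above the floor. Four 52 mm square legs at the seat corners, flush with the edges, run from z = 0 to the seat underside.

C is an open-topped rectangular box: outside dimensions 131×175×139 mm, with a uniform wall and base thickness of 21 mm. The base is a full 131×175 slab on the floor; four walls sit on top of the base. The front and back walls (the −y and +y sides) span the full width; the two side walls fit between them.

The bench is on the floor beside the stool on its −x side. The open box is on top of the stool.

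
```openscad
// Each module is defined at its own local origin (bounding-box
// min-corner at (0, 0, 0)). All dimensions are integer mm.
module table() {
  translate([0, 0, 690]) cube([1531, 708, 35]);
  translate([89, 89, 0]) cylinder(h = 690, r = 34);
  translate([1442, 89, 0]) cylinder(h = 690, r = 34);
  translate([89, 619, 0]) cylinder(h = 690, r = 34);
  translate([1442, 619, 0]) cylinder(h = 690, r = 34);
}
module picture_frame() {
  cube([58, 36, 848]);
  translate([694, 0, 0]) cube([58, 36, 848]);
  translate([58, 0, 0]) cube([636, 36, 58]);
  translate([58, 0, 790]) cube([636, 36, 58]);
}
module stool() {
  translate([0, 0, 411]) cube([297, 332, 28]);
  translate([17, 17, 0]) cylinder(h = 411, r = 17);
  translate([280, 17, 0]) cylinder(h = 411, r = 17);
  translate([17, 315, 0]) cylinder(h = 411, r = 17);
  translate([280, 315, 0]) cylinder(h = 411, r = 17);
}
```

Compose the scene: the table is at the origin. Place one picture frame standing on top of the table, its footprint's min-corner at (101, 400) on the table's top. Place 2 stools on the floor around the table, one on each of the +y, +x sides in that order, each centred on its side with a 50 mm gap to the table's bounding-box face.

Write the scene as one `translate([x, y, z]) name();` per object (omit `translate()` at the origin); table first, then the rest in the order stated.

table();
translate([101, 400, 725]) picture_frame();
translate([617, 758, 0]) stool();
translate([1581, 188, 0]) stool();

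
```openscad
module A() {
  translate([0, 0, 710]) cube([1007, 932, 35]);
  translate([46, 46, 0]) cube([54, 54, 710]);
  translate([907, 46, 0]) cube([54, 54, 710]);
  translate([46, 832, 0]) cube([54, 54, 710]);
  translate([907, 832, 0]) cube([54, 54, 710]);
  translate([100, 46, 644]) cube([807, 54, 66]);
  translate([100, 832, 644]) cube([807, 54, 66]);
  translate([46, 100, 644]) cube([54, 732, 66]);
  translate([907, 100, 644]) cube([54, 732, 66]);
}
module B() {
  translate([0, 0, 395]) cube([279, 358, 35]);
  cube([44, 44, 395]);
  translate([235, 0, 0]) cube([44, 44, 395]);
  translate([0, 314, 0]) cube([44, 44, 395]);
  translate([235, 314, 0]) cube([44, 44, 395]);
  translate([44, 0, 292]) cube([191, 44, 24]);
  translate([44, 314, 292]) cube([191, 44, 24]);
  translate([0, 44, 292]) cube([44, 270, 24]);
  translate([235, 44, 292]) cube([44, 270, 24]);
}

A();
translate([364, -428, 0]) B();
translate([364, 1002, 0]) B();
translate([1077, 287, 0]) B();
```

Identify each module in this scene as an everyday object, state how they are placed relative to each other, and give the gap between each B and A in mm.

A is a table. B is a stool. Three stools sit around the table at the −y, +y, +x sides. The gap between each stool and the table is 70 mm.

Each stool's nearest face is 70 mm from the table's bounding box.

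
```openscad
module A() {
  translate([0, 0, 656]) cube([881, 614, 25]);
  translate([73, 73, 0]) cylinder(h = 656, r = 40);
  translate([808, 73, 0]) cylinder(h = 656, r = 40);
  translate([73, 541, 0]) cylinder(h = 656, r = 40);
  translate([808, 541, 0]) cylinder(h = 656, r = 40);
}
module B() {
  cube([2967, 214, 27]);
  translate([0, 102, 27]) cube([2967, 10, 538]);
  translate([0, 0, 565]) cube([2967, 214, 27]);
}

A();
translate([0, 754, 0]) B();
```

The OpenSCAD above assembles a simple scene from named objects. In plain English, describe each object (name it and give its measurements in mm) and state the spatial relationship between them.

A is a rectangular dining table. The top is 881×614×25 mm with its upper surface at z = 681 mm. It stands on four round legs of 80 mm diameter, each leg's bounding box inset 33 mm from the nearest pair of top edges, running from the floor to the underside of the top.

B is an I-beam lying along x, 2967 mm long. Overall section height 592 mm. Two flanges 214 mm wide (y) and 27 mm thick, one on the floor and one at the top; a web 10 mm thick runs between them, centred on the flange width.

The I-beam is on the floor beside the table on its +y side.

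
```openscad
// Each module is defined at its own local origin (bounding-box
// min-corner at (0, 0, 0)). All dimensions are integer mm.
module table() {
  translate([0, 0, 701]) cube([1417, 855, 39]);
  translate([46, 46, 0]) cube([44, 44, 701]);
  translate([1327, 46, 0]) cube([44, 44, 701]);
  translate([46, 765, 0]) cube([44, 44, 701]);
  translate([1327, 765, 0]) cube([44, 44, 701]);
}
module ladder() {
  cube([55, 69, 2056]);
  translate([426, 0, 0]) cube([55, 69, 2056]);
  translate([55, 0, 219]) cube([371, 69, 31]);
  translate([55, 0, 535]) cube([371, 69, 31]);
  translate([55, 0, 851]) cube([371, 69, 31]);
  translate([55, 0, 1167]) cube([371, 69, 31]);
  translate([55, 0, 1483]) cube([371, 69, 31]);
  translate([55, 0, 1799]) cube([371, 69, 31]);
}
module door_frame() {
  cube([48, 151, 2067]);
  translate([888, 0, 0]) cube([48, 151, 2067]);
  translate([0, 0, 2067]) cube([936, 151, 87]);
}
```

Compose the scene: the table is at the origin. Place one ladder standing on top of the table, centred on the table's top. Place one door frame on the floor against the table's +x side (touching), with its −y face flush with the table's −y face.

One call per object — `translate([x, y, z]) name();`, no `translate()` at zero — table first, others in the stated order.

table();
translate([468, 393, 740]) ladder();
translate([1417, 0, 0]) door_frame();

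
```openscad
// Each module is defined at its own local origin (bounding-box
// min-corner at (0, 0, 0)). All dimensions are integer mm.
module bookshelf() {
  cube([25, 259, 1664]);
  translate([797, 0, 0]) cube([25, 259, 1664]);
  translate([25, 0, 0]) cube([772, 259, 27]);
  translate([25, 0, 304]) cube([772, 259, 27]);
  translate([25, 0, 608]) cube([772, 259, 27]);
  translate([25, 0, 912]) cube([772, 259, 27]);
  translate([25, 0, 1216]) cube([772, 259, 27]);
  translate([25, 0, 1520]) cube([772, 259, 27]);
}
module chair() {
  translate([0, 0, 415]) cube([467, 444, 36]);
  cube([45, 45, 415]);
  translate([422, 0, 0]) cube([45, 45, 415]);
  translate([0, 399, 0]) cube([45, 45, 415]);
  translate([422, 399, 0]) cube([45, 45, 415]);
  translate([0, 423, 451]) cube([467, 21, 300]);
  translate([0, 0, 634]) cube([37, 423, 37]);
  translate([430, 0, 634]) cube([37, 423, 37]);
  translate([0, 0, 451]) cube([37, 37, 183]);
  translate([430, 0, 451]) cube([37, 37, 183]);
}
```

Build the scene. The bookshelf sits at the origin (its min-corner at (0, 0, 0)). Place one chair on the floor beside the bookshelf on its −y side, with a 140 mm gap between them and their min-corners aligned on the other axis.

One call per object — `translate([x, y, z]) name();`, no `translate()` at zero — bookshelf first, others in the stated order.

bookshelf();
translate([0, -584, 0]) chair();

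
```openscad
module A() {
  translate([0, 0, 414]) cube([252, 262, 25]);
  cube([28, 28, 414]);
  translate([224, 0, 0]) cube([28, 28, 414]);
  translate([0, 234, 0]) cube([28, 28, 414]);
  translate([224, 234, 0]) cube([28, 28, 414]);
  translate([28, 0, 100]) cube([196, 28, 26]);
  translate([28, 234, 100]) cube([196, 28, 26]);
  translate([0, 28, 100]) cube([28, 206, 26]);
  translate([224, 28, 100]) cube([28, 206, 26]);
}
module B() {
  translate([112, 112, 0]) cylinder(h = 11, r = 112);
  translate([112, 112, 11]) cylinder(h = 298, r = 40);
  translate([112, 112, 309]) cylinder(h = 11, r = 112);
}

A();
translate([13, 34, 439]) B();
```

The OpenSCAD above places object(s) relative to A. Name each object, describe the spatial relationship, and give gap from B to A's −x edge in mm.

The spool's min-x is at 13; the stool's min-x is 0; gap = 13 mm.

A is a stool. B is a spool. The spool is on top of the stool. The gap from the spool to the stool's −x edge is 13 mm.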